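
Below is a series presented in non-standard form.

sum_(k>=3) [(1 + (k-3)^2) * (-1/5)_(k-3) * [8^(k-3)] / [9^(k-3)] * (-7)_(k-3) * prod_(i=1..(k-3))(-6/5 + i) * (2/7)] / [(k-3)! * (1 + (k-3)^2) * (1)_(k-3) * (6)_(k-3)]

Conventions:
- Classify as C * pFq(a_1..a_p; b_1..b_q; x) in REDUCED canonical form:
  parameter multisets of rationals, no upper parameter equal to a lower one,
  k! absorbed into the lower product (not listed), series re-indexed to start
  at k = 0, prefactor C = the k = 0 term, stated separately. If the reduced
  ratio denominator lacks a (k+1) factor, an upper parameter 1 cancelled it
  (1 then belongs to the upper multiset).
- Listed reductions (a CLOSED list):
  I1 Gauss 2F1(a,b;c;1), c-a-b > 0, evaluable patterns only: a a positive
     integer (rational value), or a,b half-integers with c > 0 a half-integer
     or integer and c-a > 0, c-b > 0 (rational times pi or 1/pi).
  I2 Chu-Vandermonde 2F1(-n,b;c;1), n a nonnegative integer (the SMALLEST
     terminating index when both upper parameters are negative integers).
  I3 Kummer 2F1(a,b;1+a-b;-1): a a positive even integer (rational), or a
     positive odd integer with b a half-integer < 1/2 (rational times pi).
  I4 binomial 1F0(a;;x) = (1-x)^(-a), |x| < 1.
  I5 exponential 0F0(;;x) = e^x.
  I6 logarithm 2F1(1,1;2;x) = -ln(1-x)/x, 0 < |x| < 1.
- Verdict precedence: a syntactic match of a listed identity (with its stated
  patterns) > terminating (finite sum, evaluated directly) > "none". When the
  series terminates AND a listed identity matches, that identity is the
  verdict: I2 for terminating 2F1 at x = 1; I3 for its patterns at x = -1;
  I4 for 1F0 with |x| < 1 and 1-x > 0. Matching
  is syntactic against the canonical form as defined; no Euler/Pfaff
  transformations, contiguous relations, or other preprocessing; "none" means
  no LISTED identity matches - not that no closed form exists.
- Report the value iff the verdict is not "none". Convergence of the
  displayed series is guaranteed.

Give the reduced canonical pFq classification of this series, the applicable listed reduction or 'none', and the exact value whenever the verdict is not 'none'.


Prefactor 2/7, argument 8/9: 3F2 with upper {-7, -1/5, -1/5} over lower {1, 6}. Verdict: terminating - upper -7 stops the sum at k = 7; the 8 terms are added exactly. Hence: 15457738819490244142/56196382598876953125.

Structural cue: t_0 being 2/7, the two geometric factors (C = 2/7, x = 8/9) combine into one argument.
Adjacent-term ratio: r(k) = (8/9) * (k-7) (k-1/5) (k-1/5) / [(k+1) (k+6) (k+1)] - rational; roots negated = parameters, x = (8/9), C = 2/7.


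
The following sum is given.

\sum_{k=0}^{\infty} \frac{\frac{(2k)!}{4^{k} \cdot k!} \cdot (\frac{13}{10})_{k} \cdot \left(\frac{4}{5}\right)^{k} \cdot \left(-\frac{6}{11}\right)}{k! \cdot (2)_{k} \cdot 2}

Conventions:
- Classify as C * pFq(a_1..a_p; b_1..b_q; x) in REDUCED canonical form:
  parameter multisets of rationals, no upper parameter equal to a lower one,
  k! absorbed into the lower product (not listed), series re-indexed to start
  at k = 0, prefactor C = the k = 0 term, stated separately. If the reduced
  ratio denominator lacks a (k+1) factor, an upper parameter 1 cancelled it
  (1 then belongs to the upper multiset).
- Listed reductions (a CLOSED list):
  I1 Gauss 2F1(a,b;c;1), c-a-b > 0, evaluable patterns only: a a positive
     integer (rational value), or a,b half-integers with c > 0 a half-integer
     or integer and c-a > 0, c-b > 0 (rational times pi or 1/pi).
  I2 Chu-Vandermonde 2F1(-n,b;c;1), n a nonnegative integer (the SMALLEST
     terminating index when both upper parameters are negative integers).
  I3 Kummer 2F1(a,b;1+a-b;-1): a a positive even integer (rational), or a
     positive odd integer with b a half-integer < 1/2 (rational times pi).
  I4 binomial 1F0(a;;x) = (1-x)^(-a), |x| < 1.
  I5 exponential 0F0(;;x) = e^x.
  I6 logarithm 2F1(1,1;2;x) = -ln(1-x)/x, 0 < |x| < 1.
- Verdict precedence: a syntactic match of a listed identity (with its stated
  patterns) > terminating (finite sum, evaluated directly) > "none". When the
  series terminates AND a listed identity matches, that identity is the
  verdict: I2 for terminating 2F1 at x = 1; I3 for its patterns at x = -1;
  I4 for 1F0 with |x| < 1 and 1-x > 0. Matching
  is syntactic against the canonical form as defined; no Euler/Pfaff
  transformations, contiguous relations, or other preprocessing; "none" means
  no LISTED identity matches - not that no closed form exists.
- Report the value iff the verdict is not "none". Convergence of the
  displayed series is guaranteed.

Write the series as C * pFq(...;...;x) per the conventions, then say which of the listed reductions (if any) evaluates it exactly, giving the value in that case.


With C = -\frac{3}{11}: the canonical form is 2F1(\frac{1}{2}, \frac{13}{10}; 2; \frac{4}{5}). Verdict: none. A 2F1 with upper {\frac{1}{2}, \frac{13}{10}} fits none of I1-I6 at x = \frac{4}{5}; the sum runs forever.

The tell: with t_0 = -\frac{3}{11}, the (2k)!/(4^k k!) block (C = -3/11, x = 4/5) is the Pochhammer (1/2)_k.
Adjacent-term ratio: r(k) = \frac{4}{5} * (k+\frac{1}{2}) (k+\frac{13}{10}) / [(k+2) (k+1)] ; factor over Q: parameters, x = \frac{4}{5}, and C = -\frac{3}{11}.


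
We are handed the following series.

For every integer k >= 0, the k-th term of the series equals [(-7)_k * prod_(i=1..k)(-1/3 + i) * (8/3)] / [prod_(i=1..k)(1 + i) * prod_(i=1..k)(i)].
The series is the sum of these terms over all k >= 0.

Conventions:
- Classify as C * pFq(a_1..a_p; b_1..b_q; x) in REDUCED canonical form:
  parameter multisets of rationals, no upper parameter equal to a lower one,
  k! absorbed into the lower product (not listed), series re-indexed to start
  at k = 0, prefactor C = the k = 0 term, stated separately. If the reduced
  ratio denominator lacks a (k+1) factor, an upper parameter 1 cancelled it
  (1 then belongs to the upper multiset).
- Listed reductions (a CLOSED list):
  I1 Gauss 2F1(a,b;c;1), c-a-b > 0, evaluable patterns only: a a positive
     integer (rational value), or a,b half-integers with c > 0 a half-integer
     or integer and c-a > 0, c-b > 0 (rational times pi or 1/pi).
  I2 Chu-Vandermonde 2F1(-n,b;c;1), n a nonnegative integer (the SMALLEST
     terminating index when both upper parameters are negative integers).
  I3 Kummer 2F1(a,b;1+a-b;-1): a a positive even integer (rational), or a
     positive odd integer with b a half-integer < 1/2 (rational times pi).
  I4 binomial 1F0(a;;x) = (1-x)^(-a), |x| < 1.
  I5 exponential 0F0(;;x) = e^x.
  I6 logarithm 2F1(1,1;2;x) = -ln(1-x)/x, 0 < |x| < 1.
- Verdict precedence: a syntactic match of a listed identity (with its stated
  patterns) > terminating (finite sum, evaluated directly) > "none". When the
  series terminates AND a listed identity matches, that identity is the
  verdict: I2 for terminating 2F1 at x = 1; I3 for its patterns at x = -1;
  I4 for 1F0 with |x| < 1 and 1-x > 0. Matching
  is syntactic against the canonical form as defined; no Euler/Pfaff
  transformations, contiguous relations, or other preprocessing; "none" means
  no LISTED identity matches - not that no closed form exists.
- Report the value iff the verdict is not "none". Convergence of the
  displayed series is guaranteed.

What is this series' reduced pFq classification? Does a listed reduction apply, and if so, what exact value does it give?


This is 8/3 * 2F1(-7, 2/3; 2; 1) in reduced canonical form. Verdict: the Chu-Vandermonde identity I2 applies (terminating 2F1 at x = 1 with n = 7, b = 2/3, c = 2). Value: 43472/59049.

First insight: t_0 = 8/3 here, and the lower running product (prefactor 8/3) is a rising factorial.
Consecutive-term ratio: r(k) = 1 * (k-7) (k+2/3) / [(k+2) (k+1)] - rational in k. x = 1; t_0 = 8/3; negate the roots.


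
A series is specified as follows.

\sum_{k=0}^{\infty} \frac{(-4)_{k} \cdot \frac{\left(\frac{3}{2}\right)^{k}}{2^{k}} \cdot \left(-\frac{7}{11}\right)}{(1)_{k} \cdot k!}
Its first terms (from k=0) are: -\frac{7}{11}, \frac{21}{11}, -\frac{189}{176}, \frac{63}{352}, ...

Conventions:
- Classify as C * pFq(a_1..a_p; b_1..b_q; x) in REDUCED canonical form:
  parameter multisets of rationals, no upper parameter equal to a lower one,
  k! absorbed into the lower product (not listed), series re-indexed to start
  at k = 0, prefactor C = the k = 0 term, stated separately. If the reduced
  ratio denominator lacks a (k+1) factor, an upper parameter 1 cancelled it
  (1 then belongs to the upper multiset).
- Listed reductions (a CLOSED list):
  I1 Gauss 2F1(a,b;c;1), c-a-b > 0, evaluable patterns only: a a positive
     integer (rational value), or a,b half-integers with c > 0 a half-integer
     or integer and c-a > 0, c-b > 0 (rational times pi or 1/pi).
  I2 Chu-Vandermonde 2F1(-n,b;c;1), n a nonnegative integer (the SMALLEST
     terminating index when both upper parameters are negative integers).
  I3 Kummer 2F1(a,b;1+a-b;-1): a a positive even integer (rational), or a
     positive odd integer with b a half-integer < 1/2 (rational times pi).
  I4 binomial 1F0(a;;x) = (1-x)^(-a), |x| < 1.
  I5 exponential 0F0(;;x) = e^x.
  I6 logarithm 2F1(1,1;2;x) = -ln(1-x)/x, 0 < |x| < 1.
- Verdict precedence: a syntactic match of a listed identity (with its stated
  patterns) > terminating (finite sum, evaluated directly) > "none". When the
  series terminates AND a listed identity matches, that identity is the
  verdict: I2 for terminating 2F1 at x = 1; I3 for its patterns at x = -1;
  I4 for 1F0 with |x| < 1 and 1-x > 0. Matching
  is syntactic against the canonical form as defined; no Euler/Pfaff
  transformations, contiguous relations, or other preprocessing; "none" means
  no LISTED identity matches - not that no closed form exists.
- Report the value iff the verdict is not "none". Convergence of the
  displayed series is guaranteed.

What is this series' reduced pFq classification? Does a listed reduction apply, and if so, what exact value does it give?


Canonical form: C = -\frac{7}{11} times 1F1 with upper {-4}, lower {1}, x = \frac{3}{4}. Verdict: terminating - upper -4 stops the sum at k = 4; the 5 terms are added exactly. Sum: \frac{8323}{22528}.

Key observation: t_0 = -\frac{7}{11} here, and the two k-th powers (C = -7/11, x = 3/4) combine into one argument.
Term ratio: r(k) = \frac{3}{4} * (k-4) / [(k+1) (k+1)] ; factor over Q: parameters, x = \frac{3}{4}, and C = -\frac{7}{11}.


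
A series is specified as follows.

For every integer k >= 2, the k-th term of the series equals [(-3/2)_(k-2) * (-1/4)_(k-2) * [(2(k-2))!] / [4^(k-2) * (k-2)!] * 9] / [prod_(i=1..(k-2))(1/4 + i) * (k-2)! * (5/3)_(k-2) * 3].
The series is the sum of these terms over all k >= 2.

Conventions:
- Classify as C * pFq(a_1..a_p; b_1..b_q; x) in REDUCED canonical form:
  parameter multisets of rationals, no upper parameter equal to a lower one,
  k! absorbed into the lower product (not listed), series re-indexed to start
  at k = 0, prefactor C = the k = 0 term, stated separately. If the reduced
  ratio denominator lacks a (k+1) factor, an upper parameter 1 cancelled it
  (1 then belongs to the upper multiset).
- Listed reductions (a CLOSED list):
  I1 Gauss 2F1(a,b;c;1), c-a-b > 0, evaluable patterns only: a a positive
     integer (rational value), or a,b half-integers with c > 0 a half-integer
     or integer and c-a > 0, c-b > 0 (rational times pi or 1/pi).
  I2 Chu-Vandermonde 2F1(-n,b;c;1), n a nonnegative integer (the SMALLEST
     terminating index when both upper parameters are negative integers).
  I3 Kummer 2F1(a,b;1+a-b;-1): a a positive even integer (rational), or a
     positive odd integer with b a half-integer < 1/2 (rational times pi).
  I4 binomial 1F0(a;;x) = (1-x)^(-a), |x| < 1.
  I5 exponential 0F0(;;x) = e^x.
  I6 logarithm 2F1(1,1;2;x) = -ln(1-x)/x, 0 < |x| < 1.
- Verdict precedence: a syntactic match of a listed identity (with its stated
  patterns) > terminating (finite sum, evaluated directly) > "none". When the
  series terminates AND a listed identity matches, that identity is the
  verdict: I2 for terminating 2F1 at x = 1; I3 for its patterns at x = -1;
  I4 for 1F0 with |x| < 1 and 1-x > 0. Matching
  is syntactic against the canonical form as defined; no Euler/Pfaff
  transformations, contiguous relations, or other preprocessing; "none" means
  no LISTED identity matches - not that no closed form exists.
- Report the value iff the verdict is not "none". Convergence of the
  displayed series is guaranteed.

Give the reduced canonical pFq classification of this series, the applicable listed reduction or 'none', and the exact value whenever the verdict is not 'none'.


x = 1 here; the reduced form reads 3F2, upper {-3/2, -1/4, 1/2}, lower {5/4, 5/3}, C = 3. Verdict: none here - no I1-I6 shape fits x = 1 with lower {5/4, 5/3}.

Key observation: with t_0 = 3, the (2k)!/(4^k k!) block (prefactor 3) is the Pochhammer (1/2)_k.
Term ratio: r(k) = 1 * (k-3/2) (k-1/4) (k+1/2) / [(k+5/4) (k+5/3) (k+1)] - rational in k, leading ratio 1; with t_0 = 3, classification follows.


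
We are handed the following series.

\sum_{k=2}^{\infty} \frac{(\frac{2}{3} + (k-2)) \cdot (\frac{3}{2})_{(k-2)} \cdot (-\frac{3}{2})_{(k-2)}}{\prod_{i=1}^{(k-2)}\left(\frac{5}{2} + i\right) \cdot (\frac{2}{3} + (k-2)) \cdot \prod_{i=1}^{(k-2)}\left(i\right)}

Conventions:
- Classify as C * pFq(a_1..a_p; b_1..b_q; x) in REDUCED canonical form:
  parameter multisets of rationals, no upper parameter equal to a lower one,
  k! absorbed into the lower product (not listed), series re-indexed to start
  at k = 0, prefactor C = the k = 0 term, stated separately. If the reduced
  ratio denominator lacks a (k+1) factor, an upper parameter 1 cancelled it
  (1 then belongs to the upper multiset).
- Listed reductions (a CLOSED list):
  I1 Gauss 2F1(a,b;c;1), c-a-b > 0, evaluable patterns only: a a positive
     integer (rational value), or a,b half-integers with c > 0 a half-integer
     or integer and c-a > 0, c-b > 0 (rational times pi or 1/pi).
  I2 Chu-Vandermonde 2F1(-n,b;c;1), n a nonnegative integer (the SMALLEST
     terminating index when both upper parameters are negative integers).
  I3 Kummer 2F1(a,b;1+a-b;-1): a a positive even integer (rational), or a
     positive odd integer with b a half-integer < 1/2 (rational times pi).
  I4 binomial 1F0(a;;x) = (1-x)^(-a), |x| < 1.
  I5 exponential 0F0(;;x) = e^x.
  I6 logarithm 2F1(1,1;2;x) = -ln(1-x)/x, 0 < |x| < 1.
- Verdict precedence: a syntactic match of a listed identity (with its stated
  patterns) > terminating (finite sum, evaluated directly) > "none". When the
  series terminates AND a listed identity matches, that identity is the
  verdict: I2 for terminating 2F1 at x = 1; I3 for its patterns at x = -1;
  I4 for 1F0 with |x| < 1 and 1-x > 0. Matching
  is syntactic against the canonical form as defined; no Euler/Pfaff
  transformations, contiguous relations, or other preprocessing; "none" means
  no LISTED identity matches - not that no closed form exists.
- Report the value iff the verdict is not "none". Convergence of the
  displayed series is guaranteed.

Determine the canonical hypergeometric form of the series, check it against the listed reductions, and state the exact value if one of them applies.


The series (x = 1) is 2F1: upper {-\frac{3}{2}, \frac{3}{2}}, lower {\frac{7}{2}}, prefactor 1. Verdict (x = 1): Gauss (I1, half-integer pattern) applies (x = 1; upper {-\frac{3}{2}, \frac{3}{2}} half-integers, c = \frac{7}{2} in the evaluable pattern). Sum: \frac{75}{512} \cdot \pi.

Key step: with t_0 = 1, the lower running product (C = 1, x = 1) is a rising factorial.
Adjacent-term ratio: r(k) = 1 * (k-\frac{3}{2}) (k+\frac{3}{2}) / [(k+\frac{7}{2}) (k+1)] - rational in k. x = 1; t_0 = 1; negate the roots.


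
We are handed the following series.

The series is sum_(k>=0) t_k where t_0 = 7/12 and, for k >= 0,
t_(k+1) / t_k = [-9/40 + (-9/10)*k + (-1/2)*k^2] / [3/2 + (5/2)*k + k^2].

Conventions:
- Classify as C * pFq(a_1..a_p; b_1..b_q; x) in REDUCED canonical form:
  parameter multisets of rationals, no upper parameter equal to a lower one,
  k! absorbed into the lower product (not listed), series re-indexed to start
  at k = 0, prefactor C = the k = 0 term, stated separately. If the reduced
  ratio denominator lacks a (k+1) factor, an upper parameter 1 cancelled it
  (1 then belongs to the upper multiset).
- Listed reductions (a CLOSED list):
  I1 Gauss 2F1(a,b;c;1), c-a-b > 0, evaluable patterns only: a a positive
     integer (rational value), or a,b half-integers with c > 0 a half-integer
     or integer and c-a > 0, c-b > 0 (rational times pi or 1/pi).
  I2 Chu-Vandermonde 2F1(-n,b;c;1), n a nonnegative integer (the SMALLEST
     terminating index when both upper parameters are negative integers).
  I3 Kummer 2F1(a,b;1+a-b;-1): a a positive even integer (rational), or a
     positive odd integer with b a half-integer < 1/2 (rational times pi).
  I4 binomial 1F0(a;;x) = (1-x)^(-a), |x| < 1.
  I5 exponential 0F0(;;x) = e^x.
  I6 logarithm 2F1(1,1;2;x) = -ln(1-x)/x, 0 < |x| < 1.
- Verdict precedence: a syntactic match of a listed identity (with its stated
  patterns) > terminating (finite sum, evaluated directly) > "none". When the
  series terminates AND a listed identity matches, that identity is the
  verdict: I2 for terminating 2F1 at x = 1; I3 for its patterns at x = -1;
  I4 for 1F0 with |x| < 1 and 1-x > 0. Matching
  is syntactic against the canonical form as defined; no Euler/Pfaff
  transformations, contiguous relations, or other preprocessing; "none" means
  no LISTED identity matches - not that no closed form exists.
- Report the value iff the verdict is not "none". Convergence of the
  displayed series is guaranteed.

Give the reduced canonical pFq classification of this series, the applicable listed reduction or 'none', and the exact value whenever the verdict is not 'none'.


Classification (C = 7/12): 1F0 with upper {3/10}, lower {-}, argument x = -1/2. Verdict (x = -1/2): the binomial series (I4) applies (the 1F0 binomial series: exponent -3/10, x = -1/2). Value: (7/12) * (3/2)^(-3/10).

First insight: x = (-1/2) and the expanded ratio factors over Q; prefactor 7/12, roots give parameters.
Step ratio: r(k) = (-1/2) * (k+3/10) / [(k+1)] ; factor over Q: parameters, x = (-1/2), and C = 7/12.


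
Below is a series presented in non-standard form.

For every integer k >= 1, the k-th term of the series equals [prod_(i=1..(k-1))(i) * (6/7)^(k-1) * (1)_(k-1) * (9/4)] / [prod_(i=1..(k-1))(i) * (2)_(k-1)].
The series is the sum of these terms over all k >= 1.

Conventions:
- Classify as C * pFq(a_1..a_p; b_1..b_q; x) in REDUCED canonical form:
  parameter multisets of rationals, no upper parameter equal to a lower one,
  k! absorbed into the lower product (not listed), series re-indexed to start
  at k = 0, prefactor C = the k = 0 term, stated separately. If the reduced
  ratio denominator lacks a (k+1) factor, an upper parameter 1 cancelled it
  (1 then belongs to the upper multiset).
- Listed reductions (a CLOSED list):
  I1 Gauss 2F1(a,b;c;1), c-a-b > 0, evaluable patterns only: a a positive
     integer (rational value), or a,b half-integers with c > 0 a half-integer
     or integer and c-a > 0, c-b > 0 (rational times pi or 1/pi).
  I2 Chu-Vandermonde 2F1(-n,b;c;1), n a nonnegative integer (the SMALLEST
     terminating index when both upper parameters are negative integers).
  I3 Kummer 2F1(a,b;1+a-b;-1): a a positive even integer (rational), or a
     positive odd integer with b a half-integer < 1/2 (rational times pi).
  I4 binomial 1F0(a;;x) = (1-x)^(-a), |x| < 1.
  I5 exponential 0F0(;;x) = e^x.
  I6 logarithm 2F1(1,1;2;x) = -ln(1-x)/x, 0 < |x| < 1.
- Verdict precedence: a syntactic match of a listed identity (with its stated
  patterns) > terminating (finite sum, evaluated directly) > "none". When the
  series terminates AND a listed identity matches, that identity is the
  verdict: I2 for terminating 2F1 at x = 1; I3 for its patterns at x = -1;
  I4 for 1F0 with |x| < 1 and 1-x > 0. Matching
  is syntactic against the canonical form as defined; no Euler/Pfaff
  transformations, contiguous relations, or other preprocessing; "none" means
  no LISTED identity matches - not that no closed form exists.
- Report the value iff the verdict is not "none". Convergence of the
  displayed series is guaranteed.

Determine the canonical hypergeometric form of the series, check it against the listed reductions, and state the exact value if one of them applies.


This is 9/4 * 2F1(1, 1; 2; 6/7) in reduced canonical form. Verdict: the I6 logarithm reduction matches (the logarithm: parameters (1,1;2), x = 6/7). Value: (-21/8) * ln(1/7).

First insight: with t_0 = 9/4, the product of the first k integers (C = 9/4) is k!.
Ratio: r(k) = (6/7) * (k+1) (k+1) / [(k+2) (k+1)] - rational in k. x = (6/7); t_0 = 9/4; negate the roots.


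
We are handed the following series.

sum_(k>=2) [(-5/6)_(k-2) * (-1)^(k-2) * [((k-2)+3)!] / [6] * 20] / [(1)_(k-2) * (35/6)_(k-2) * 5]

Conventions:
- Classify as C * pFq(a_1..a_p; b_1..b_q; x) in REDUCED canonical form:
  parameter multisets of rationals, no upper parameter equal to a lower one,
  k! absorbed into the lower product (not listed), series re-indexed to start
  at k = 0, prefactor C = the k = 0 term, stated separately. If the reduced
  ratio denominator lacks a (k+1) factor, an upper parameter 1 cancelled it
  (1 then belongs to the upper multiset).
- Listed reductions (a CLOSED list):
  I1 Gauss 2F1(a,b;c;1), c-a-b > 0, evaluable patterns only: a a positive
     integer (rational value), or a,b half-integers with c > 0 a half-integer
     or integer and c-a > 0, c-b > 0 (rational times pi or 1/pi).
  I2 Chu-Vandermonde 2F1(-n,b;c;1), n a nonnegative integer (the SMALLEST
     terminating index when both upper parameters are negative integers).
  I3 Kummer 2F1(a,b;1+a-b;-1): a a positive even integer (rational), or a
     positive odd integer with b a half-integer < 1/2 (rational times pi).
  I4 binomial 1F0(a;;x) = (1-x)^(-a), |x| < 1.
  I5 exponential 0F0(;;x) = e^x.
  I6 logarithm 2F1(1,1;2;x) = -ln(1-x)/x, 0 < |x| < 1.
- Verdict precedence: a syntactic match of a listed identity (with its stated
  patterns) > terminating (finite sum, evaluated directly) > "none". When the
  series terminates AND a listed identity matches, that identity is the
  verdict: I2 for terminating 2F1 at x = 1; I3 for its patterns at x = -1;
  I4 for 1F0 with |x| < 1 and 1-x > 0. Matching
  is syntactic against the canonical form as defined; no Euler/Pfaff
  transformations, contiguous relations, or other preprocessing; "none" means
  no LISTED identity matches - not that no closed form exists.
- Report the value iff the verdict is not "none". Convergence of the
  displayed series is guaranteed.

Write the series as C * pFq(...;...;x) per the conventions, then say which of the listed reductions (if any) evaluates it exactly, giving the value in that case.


Reduced: x = -1, 2F1, upper = {-5/6, 4}, lower = {35/6}, C = 4. Verdict: Kummer (I3) applies (x = -1; c = 35/6 equals 1+a-b for upper {-5/6, 4}: listed pattern). Exact value: 667/108.

Key step: t_0 being 4, (1)_k (C = 4, x = -1) is k! itself.
Term ratio: r(k) = (-1) * (k-5/6) (k+4) / [(k+35/6) (k+1)] - rational in k, leading ratio (-1); with t_0 = 4, classification follows.


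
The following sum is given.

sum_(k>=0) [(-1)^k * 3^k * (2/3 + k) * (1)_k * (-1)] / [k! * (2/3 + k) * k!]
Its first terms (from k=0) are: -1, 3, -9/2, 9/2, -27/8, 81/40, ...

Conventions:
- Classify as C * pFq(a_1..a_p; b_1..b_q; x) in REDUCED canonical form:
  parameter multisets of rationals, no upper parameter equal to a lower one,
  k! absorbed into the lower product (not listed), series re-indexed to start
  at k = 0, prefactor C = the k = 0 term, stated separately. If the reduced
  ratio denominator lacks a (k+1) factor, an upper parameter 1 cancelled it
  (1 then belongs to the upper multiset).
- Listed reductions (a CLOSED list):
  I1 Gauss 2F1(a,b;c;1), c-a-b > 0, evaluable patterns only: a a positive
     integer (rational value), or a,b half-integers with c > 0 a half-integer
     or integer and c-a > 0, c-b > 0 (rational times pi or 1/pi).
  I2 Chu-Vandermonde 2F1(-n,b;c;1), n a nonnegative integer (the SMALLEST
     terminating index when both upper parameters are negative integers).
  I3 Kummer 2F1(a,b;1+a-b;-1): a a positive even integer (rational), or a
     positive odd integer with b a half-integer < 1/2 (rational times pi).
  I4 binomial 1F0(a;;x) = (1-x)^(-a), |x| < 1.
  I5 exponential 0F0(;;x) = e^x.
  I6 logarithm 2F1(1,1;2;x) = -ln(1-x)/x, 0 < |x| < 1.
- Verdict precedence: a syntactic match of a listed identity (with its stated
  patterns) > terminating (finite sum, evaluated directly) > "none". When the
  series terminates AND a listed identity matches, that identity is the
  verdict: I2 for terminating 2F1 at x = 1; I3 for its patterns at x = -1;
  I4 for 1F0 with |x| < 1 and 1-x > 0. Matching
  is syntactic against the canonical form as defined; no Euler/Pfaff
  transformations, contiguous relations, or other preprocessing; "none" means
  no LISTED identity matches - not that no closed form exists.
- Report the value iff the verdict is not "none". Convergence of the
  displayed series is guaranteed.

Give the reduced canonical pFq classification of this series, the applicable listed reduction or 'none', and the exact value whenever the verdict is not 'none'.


Prefactor -1, argument -3: 0F0 with upper {-} over lower {-}. Verdict (x = -3): exponential (I5) applies (the 0F0 exponential series at x = -3). Value: (-1) * e^(-3).

Key observation: with t_0 = -1, the parameter 1 appears in both the upper and lower lists and cancels (alongside the other common factor).
Ratio: r(k) = (-3) * 1 / [(k+1)] - rational; roots negated = parameters, x = (-3), C = -1.


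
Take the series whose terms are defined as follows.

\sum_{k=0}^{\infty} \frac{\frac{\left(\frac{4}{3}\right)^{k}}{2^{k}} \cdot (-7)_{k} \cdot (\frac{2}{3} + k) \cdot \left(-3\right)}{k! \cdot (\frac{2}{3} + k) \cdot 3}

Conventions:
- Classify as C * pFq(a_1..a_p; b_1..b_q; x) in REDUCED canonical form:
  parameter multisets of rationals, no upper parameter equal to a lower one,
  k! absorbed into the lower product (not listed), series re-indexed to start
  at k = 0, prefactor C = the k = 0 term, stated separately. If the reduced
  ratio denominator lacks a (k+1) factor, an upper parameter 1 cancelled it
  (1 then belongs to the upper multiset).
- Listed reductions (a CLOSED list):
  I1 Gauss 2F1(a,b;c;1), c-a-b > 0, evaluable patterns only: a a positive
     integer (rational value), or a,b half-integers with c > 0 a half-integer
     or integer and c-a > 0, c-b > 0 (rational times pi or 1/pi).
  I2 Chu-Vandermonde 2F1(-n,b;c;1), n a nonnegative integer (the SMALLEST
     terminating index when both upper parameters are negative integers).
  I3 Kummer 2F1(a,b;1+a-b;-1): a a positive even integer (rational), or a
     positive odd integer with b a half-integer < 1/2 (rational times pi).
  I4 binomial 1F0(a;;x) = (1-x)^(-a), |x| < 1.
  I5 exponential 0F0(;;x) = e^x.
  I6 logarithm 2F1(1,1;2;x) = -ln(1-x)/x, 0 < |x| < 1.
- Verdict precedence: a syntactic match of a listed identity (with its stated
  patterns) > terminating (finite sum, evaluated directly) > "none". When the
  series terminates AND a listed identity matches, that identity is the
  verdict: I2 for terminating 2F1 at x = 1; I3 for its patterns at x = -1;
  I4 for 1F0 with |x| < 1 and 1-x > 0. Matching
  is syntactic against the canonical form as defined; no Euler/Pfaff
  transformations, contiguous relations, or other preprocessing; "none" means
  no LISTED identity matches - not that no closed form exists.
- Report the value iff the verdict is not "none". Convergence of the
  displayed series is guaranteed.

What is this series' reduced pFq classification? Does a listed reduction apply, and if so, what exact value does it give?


Prefactor -1, argument \frac{2}{3}: 1F0 with upper {-7} over lower {-}. Verdict (x = \frac{2}{3}): binomial (I4) applies (the 1F0 binomial series: exponent 7, x = \frac{2}{3}). Its exact value is -\frac{1}{2187}.

First insight: from the first term -1: k + 2/3 divides numerator and denominator alike; prefactor -1 after cancelling.
Ratio: r(k) = \frac{2}{3} * (k-7) / [(k+1)] - rational; roots negated = parameters, x = \frac{2}{3}, C = -1.


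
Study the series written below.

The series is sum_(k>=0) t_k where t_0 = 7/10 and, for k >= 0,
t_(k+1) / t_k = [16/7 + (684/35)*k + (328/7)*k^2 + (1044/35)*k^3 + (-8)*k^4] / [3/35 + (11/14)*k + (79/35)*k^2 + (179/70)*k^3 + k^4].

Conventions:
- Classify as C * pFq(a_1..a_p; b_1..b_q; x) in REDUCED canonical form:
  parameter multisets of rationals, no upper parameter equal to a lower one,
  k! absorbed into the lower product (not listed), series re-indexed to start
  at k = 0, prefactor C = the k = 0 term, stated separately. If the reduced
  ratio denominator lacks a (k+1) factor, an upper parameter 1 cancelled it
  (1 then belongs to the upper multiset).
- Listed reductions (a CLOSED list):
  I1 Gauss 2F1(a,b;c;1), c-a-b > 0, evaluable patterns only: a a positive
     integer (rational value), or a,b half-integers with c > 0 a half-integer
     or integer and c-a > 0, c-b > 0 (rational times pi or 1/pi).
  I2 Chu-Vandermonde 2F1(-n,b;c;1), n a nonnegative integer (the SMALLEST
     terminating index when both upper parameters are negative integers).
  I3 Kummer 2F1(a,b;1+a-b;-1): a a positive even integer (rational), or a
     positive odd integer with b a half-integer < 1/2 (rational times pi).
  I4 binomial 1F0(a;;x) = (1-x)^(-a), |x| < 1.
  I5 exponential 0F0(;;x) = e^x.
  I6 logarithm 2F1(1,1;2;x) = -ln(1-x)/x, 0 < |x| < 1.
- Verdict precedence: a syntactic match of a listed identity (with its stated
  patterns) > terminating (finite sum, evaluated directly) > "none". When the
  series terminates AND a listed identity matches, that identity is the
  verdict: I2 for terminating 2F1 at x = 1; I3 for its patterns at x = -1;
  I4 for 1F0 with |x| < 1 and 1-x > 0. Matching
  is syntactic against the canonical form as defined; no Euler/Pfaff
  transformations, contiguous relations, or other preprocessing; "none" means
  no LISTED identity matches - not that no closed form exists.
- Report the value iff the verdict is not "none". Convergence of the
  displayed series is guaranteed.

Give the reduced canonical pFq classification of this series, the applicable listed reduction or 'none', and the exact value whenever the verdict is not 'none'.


The series (x = -8) is 2F1: upper {-5, 4/7}, lower {6/7}, prefactor 7/10. Verdict: terminating - no listed pattern fits, but -5 in the upper list cuts the series at k = 5; direct evaluation. Its exact value is 25166365/1326.

Key step: x = (-8) and cancel k + 1/2 from the displayed ratio first; then C = 7/10, x = -8.
Adjacent-term ratio: r(k) = (-8) * (k-5) (k+4/7) / [(k+6/7) (k+1)] - rational in k. x = (-8); t_0 = 7/10; negate the roots.


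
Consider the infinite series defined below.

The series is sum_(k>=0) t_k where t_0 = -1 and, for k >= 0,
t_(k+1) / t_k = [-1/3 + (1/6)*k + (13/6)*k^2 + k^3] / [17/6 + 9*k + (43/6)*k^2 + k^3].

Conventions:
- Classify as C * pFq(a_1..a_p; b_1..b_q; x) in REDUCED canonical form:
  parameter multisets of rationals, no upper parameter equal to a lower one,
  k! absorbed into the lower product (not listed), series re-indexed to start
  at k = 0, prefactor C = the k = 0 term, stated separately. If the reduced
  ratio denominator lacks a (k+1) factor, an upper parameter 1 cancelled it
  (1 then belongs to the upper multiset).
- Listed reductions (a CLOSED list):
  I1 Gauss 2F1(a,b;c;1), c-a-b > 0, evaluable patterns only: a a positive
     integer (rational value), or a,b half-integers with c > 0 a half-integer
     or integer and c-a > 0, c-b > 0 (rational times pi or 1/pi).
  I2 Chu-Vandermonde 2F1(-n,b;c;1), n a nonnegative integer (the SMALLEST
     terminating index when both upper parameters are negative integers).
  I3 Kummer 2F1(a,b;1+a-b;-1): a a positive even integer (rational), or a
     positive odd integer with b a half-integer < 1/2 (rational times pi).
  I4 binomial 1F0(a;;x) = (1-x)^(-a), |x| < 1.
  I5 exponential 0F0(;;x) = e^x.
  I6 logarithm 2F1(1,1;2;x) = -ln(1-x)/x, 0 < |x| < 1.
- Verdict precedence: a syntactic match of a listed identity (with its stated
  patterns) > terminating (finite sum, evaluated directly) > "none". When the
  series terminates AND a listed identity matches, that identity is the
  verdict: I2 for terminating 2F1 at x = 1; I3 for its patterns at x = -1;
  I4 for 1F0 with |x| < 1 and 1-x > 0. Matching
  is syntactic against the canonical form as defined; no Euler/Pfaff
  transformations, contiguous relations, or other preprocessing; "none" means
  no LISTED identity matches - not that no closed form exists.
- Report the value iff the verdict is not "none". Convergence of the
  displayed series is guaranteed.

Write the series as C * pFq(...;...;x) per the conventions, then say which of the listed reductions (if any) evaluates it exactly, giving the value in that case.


Prefactor -1, argument 1: 2F1 with upper {-1/3, 2} over lower {17/3}. Verdict: Gauss (I1, integer-parameter pattern) fires (x = 1: the Gamma ratio telescopes since c-a-b = 4 > 0 and a = 2 in Z>0). Hence: -77/90.

The tell: x = 1 and the expanded ratio factors over Q; C = -1, x = 1, roots give parameters.
Adjacent-term ratio: r(k) = 1 * (k-1/3) (k+2) / [(k+17/3) (k+1)] - poly over poly, x = 1 from leading terms; C = -1 at k = 0.


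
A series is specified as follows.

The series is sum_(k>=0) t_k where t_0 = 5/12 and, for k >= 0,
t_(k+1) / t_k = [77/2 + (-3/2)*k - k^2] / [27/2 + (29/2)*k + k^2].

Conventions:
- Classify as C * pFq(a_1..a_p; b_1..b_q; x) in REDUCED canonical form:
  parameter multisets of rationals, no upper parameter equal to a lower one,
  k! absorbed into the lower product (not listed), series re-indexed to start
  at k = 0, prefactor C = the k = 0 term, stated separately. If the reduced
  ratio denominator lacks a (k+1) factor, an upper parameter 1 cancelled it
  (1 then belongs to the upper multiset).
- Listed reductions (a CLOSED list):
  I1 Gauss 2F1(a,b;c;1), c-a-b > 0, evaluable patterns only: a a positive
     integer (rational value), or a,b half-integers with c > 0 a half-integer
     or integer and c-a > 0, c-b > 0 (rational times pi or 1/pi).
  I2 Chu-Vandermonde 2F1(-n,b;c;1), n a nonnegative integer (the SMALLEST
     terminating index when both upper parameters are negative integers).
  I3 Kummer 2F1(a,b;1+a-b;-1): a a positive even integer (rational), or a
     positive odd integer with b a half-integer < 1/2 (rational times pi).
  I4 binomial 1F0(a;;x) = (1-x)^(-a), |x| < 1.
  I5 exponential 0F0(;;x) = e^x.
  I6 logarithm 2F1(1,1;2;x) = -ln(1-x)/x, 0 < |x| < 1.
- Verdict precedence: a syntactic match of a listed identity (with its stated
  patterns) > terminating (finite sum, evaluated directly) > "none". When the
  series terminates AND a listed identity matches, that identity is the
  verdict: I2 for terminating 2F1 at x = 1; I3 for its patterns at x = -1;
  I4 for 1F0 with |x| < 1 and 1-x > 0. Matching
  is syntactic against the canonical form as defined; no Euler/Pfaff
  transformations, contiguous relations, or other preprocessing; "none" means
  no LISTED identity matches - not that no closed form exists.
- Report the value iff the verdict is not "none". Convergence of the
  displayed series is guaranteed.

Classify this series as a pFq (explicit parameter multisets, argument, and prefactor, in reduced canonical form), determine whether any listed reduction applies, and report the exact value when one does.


With C = 5/12: the canonical form is 2F1(-11/2, 7; 27/2; -1). Verdict (x = -1): the Kummer evaluation I3 applies (x = -1; c = 27/2 equals 1+a-b for upper {-11/2, 7}: listed pattern). Exact value: (4647768125/3221225472) * pi.

First insight: x = (-1) and roots of the ratio polynomials (C = 5/12, x = -1) are the negated parameters.
Step ratio: r(k) = (-1) * (k-11/2) (k+7) / [(k+27/2) (k+1)] - poly over poly, x = (-1) from leading terms; C = 5/12 at k = 0.


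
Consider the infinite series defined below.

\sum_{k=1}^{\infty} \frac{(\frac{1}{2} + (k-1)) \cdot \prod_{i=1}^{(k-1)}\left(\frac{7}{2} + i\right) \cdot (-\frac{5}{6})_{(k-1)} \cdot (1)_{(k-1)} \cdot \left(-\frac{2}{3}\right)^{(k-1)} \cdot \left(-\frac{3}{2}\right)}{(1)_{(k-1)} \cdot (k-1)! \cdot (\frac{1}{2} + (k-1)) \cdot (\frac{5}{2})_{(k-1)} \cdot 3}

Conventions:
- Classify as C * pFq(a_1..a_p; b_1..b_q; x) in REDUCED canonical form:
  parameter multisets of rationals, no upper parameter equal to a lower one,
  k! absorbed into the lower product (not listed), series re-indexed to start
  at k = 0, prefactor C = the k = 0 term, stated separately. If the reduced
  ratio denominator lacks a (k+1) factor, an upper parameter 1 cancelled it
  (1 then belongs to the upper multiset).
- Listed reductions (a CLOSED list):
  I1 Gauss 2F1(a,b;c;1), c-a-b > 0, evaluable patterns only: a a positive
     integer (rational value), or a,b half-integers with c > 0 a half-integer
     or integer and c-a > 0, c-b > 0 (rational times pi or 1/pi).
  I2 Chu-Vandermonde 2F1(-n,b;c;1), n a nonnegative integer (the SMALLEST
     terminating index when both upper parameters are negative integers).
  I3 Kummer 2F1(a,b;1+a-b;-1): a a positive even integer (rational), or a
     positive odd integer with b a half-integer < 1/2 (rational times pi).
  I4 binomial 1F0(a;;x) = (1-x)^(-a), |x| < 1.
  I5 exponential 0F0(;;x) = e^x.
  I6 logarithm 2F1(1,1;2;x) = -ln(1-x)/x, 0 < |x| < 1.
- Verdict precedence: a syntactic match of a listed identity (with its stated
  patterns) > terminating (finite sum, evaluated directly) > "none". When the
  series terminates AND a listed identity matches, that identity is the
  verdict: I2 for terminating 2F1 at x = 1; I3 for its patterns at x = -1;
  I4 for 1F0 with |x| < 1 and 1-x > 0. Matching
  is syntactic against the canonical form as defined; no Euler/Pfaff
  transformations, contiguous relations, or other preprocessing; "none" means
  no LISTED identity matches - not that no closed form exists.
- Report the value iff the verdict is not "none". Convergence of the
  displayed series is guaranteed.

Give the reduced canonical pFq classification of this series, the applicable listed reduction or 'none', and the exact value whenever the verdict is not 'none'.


With C = -\frac{1}{2}: the canonical form is 2F1(-\frac{5}{6}, \frac{9}{2}; \frac{5}{2}; -\frac{2}{3}). Verdict: none - at argument -\frac{2}{3} the multisets {-\frac{5}{6}, \frac{9}{2}} ; {\frac{5}{2}} match no listed identity.

Key step: with t_0 = -\frac{1}{2}, striking the common factor k + 1/2 reduces the term (C = -1/2).
Term ratio: r(k) = -\frac{2}{3} * (k-\frac{5}{6}) (k+\frac{9}{2}) / [(k+\frac{5}{2}) (k+1)] - poly over poly, x = -\frac{2}{3} from leading terms; C = -\frac{1}{2} at k = 0.


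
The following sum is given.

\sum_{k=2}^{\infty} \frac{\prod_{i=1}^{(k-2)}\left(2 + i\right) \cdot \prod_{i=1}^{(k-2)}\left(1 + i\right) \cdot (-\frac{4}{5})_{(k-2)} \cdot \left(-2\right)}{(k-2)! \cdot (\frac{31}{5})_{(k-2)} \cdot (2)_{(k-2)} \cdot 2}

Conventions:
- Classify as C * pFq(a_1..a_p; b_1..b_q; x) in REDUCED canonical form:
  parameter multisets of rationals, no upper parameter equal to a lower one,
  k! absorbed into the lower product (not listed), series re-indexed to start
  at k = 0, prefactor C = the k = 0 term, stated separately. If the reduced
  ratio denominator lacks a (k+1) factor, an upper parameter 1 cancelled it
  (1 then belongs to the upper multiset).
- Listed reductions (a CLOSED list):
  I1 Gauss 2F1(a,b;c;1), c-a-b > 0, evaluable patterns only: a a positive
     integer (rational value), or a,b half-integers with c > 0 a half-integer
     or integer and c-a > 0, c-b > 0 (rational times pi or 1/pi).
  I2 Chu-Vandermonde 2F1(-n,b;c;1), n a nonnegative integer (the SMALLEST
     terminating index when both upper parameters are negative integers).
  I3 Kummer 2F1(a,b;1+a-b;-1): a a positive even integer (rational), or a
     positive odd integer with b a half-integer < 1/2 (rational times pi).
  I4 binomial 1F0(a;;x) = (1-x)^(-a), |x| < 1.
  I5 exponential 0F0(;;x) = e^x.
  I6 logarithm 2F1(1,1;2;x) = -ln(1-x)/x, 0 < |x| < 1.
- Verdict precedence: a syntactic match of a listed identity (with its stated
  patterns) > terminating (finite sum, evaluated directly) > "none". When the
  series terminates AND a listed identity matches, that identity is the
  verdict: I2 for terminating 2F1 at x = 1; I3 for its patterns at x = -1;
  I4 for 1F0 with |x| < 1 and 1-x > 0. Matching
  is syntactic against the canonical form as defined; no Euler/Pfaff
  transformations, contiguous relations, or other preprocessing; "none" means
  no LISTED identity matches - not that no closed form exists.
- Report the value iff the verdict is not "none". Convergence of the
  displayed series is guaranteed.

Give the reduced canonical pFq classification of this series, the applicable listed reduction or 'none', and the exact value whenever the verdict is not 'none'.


Prefactor -1, argument 1: 2F1 with upper {-\frac{4}{5}, 3} over lower {\frac{31}{5}}. Verdict: Gauss (I1, integer-parameter pattern) fires (x = 1: the Gamma ratio telescopes since c-a-b = 4 > 0 and a = 3 in Z>0). Its exact value is -\frac{364}{625}.

The tell: x = 1 and the parameter 2 appears in both the upper and lower lists and cancels.
Ratio: r(k) = 1 * (k-\frac{4}{5}) (k+3) / [(k+\frac{31}{5}) (k+1)] - rational; roots negated = parameters, x = 1, C = -1.
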